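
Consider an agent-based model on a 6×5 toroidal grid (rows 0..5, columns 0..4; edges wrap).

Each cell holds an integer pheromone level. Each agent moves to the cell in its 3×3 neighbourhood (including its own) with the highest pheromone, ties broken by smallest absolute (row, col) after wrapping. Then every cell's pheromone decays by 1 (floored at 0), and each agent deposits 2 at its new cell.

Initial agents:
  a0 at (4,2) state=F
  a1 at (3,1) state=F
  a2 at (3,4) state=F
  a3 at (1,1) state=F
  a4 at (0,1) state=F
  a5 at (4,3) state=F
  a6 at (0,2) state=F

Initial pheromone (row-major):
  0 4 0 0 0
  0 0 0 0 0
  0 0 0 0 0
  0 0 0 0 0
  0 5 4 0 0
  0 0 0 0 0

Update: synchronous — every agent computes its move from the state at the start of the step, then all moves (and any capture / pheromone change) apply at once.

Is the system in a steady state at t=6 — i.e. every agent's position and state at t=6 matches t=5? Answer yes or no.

t=1: a0@(4,1) a1@(4,1) a2@(2,0) a3@(0,1) a4@(0,1) a5@(4,2) a6@(0,1) | pheromone: 0 9 0 0 0 / 0 0 0 0 0 / 2 0 0 0 0 / 0 0 0 0 0 / 0 8 5 0 0 / 0 0 0 0 0
t=2: a0@(4,1) a1@(4,1) a2@(2,0) a3@(0,1) a4@(0,1) a5@(4,1) a6@(0,1) | pheromone: 0 14 0 0 0 / 0 0 0 0 0 / 3 0 0 0 0 / 0 0 0 0 0 / 0 13 4 0 0 / 0 0 0 0 0
t=3: a0@(4,1) a1@(4,1) a2@(2,0) a3@(0,1) a4@(0,1) a5@(4,1) a6@(0,1) | pheromone: 0 19 0 0 0 / 0 0 0 0 0 / 4 0 0 0 0 / 0 0 0 0 0 / 0 18 3 0 0 / 0 0 0 0 0
t=4: a0@(4,1) a1@(4,1) a2@(2,0) a3@(0,1) a4@(0,1) a5@(4,1) a6@(0,1) | pheromone: 0 24 0 0 0 / 0 0 0 0 0 / 5 0 0 0 0 / 0 0 0 0 0 / 0 23 2 0 0 / 0 0 0 0 0
t=5: a0@(4,1) a1@(4,1) a2@(2,0) a3@(0,1) a4@(0,1) a5@(4,1) a6@(0,1) | pheromone: 0 29 0 0 0 / 0 0 0 0 0 / 6 0 0 0 0 / 0 0 0 0 0 / 0 28 1 0 0 / 0 0 0 0 0
t=6: a0@(4,1) a1@(4,1) a2@(2,0) a3@(0,1) a4@(0,1) a5@(4,1) a6@(0,1) | pheromone: 0 34 0 0 0 / 0 0 0 0 0 / 7 0 0 0 0 / 0 0 0 0 0 / 0 33 0 0 0 / 0 0 0 0 0

yes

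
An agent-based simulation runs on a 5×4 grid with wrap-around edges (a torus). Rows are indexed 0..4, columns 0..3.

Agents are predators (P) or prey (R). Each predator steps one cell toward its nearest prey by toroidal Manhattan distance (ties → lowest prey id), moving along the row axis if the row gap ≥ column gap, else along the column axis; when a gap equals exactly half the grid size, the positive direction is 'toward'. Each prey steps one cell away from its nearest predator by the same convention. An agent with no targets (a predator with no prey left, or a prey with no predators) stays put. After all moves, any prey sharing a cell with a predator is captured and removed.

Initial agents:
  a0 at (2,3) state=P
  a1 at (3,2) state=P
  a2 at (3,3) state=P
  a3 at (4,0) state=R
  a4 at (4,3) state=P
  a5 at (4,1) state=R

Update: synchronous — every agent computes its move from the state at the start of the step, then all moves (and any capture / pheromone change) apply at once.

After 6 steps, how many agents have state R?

1

t=1: a0@(3,3):P a1@(4,2):P a2@(4,3):P a3@(4,1):R a4@(4,0):P a5@(0,1):R
t=2: a0@(3,0):P a1@(4,1):P a2@(4,0):P a4@(4,1):P a5@(1,1):R
t=3: a0@(2,0):P a1@(0,1):P a2@(0,0):P a4@(0,1):P a5@(2,1):R
t=4: a0@(2,1):P a1@(1,1):P a2@(1,0):P a4@(1,1):P a5@(2,2):R
t=5: a0@(2,2):P a1@(2,1):P a2@(1,1):P a4@(2,1):P a5@(2,3):R
t=6: a0@(2,3):P a1@(2,2):P a2@(1,2):P a4@(2,2):P a5@(2,0):R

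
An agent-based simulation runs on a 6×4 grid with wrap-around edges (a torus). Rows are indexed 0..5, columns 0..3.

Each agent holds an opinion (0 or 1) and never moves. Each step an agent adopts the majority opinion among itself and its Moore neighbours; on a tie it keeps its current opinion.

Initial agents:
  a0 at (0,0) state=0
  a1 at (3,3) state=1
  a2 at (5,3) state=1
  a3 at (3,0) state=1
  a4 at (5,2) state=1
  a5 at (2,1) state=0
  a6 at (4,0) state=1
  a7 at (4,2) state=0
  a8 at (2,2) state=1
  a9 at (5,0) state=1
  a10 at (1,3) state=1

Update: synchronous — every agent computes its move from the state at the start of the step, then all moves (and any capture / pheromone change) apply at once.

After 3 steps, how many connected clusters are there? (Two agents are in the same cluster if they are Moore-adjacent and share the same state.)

1

t=1: a0@(0,0):1 a1@(3,3):1 a2@(5,3):1 a3@(3,0):1 a4@(5,2):1 a5@(2,1):1 a6@(4,0):1 a7@(4,2):1 a8@(2,2):1 a9@(5,0):1 a10@(1,3):1
t=2: (unchanged — steady state)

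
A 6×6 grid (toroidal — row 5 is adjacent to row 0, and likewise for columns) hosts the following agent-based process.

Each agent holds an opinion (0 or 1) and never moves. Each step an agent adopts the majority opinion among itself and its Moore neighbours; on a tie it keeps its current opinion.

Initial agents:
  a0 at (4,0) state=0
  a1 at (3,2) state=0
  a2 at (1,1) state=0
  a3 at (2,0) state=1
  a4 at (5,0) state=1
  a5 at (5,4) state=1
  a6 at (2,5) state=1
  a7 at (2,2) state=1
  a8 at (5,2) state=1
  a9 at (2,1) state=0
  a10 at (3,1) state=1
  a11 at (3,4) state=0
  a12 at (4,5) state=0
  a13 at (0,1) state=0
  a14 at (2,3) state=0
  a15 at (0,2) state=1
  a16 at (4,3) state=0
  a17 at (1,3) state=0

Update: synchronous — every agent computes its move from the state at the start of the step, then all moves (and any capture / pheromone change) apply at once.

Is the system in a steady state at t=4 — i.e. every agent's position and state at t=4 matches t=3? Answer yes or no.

no

t=1: a0@(4,0):0 a1@(3,2):0 a2@(1,1):0 a3@(2,0):1 a4@(5,0):0 a5@(5,4):0 a6@(2,5):1 a7@(2,2):0 a8@(5,2):1 a9@(2,1):0 a10@(3,1):1 a11@(3,4):0 a12@(4,5):0 a13@(0,1):1 a14@(2,3):0 a15@(0,2):0 a16@(4,3):0 a17@(1,3):0
t=2: a0@(4,0):0 a1@(3,2):0 a2@(1,1):0 a3@(2,0):1 a4@(5,0):0 a5@(5,4):0 a6@(2,5):1 a7@(2,2):0 a8@(5,2):1 a9@(2,1):0 a10@(3,1):0 a11@(3,4):0 a12@(4,5):0 a13@(0,1):0 a14@(2,3):0 a15@(0,2):0 a16@(4,3):0 a17@(1,3):0
t=3: a0@(4,0):0 a1@(3,2):0 a2@(1,1):0 a3@(2,0):0 a4@(5,0):0 a5@(5,4):0 a6@(2,5):1 a7@(2,2):0 a8@(5,2):0 a9@(2,1):0 a10@(3,1):0 a11@(3,4):0 a12@(4,5):0 a13@(0,1):0 a14@(2,3):0 a15@(0,2):0 a16@(4,3):0 a17@(1,3):0
t=4: a0@(4,0):0 a1@(3,2):0 a2@(1,1):0 a3@(2,0):0 a4@(5,0):0 a5@(5,4):0 a6@(2,5):0 a7@(2,2):0 a8@(5,2):0 a9@(2,1):0 a10@(3,1):0 a11@(3,4):0 a12@(4,5):0 a13@(0,1):0 a14@(2,3):0 a15@(0,2):0 a16@(4,3):0 a17@(1,3):0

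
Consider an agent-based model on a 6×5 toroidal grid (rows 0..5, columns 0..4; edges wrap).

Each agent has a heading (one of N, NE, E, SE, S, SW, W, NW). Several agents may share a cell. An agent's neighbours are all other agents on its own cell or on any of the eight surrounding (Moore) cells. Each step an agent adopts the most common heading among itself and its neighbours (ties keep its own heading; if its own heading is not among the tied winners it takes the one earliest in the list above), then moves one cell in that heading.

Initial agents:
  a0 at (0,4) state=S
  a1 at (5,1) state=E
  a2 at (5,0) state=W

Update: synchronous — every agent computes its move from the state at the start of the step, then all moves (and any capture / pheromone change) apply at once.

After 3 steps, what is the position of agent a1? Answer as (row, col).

t=1: a0@(1,4):S a1@(5,2):E a2@(5,4):W
t=2: a0@(2,4):S a1@(5,3):E a2@(5,3):W
t=3: a0@(3,4):S a1@(5,4):E a2@(5,2):W

(5, 4)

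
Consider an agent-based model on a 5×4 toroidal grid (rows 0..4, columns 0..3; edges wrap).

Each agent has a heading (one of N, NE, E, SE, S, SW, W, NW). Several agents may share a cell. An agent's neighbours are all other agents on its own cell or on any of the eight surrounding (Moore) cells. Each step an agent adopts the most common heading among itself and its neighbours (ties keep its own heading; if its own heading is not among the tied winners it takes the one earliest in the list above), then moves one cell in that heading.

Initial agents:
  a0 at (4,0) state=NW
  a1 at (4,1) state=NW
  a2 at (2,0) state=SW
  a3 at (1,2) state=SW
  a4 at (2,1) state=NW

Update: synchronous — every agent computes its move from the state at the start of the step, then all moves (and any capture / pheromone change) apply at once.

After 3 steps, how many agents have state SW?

t=1: a0@(3,3):NW a1@(3,0):NW a2@(3,3):SW a3@(2,1):SW a4@(3,0):SW
t=2: a0@(2,2):NW a1@(4,3):SW a2@(4,2):SW a3@(3,0):SW a4@(4,3):SW
t=3: a0@(1,1):NW a1@(0,2):SW a2@(0,1):SW a3@(4,3):SW a4@(0,2):SW

4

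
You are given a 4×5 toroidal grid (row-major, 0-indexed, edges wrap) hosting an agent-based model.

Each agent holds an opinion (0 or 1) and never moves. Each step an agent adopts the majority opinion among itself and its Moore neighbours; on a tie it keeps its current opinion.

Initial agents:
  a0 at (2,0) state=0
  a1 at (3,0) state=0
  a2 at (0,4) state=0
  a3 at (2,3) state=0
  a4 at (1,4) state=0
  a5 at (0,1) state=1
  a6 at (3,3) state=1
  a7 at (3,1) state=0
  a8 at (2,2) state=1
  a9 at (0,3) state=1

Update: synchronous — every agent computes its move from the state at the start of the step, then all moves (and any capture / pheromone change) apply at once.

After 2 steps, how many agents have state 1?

3

t=1: a0@(2,0):0 a1@(3,0):0 a2@(0,4):0 a3@(2,3):0 a4@(1,4):0 a5@(0,1):0 a6@(3,3):1 a7@(3,1):0 a8@(2,2):1 a9@(0,3):1
t=2: (unchanged — steady state)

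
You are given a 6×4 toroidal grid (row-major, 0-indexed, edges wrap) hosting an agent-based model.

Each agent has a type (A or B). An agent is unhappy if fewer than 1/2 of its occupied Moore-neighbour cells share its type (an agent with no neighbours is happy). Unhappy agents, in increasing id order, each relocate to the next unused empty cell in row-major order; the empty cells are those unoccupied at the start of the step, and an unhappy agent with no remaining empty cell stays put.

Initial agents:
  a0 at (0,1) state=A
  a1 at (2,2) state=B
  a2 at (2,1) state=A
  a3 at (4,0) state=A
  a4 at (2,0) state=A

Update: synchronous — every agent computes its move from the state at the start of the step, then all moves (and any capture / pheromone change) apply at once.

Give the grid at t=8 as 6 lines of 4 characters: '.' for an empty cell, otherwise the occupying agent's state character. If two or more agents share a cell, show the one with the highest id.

..AB
....
AA..
....
A...
....

t=1: a0@(0,1):A a1@(0,0):B a2@(2,1):A a3@(4,0):A a4@(2,0):A
t=2: a0@(0,2):A a1@(0,3):B a2@(2,1):A a3@(4,0):A a4@(2,0):A
t=3: a0@(0,0):A a1@(0,1):B a2@(2,1):A a3@(4,0):A a4@(2,0):A
t=4: a0@(0,2):A a1@(0,3):B a2@(2,1):A a3@(4,0):A a4@(2,0):A
t=5: a0@(0,0):A a1@(0,1):B a2@(2,1):A a3@(4,0):A a4@(2,0):A
t=6: a0@(0,2):A a1@(0,3):B a2@(2,1):A a3@(4,0):A a4@(2,0):A
t=7: a0@(0,0):A a1@(0,1):B a2@(2,1):A a3@(4,0):A a4@(2,0):A
t=8: a0@(0,2):A a1@(0,3):B a2@(2,1):A a3@(4,0):A a4@(2,0):A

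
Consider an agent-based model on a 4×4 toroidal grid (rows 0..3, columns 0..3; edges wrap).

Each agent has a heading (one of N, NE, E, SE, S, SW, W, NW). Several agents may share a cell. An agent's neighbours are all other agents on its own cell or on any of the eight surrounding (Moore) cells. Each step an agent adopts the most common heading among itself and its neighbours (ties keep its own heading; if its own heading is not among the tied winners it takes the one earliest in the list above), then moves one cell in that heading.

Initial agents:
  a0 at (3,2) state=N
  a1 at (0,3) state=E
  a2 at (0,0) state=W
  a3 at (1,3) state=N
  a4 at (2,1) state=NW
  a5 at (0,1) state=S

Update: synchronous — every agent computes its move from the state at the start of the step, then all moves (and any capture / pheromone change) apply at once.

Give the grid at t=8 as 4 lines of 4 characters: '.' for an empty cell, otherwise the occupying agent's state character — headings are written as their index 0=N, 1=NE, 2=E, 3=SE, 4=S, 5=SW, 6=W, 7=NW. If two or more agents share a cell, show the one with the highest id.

t=1: a0@(2,2):N a1@(3,3):N a2@(0,3):W a3@(0,3):N a4@(1,0):NW a5@(1,1):S
t=2: a0@(1,2):N a1@(2,3):N a2@(3,3):N a3@(3,3):N a4@(0,3):NW a5@(2,1):S
t=3: a0@(0,2):N a1@(1,3):N a2@(2,3):N a3@(2,3):N a4@(3,3):N a5@(3,1):S
t=4: a0@(3,2):N a1@(0,3):N a2@(1,3):N a3@(1,3):N a4@(2,3):N a5@(0,1):S
t=5: a0@(2,2):N a1@(3,3):N a2@(0,3):N a3@(0,3):N a4@(1,3):N a5@(1,1):S
t=6: a0@(1,2):N a1@(2,3):N a2@(3,3):N a3@(3,3):N a4@(0,3):N a5@(2,1):S
t=7: a0@(0,2):N a1@(1,3):N a2@(2,3):N a3@(2,3):N a4@(3,3):N a5@(3,1):S
t=8: a0@(3,2):N a1@(0,3):N a2@(1,3):N a3@(1,3):N a4@(2,3):N a5@(0,1):S

.4.0
...0
...0
..0.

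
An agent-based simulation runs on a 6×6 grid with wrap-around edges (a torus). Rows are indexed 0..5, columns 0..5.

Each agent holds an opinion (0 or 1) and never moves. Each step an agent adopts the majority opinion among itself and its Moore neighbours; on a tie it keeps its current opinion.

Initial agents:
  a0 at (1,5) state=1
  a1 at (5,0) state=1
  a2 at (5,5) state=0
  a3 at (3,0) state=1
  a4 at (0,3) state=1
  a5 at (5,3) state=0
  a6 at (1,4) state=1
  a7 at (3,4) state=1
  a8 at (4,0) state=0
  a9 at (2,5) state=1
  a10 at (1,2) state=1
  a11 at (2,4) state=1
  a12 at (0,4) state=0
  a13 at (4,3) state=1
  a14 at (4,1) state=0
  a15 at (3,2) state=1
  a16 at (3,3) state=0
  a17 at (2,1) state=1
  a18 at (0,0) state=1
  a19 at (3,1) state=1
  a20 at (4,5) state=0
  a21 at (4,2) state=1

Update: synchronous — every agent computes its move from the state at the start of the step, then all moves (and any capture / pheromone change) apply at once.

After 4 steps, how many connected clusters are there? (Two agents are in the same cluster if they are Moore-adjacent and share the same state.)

t=1: a0@(1,5):1 a1@(5,0):0 a2@(5,5):0 a3@(3,0):1 a4@(0,3):1 a5@(5,3):1 a6@(1,4):1 a7@(3,4):1 a8@(4,0):0 a9@(2,5):1 a10@(1,2):1 a11@(2,4):1 a12@(0,4):0 a13@(4,3):1 a14@(4,1):1 a15@(3,2):1 a16@(3,3):1 a17@(2,1):1 a18@(0,0):1 a19@(3,1):1 a20@(4,5):0 a21@(4,2):1
t=2: a0@(1,5):1 a1@(5,0):0 a2@(5,5):0 a3@(3,0):1 a4@(0,3):1 a5@(5,3):1 a6@(1,4):1 a7@(3,4):1 a8@(4,0):0 a9@(2,5):1 a10@(1,2):1 a11@(2,4):1 a12@(0,4):1 a13@(4,3):1 a14@(4,1):1 a15@(3,2):1 a16@(3,3):1 a17@(2,1):1 a18@(0,0):1 a19@(3,1):1 a20@(4,5):0 a21@(4,2):1
t=3: (unchanged — steady state)

2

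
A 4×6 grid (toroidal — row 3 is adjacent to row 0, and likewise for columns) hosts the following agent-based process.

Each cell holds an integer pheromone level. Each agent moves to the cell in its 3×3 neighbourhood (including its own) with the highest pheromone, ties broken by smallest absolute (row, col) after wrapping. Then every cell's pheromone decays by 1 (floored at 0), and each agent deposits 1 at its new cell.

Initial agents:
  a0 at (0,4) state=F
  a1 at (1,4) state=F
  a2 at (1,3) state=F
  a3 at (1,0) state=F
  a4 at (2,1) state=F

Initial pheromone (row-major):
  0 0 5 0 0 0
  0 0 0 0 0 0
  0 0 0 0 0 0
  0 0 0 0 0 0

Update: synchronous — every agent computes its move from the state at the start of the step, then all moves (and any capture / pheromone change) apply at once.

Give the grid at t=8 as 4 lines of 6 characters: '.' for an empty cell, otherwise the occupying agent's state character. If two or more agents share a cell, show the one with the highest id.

t=1: a0@(0,3) a1@(0,3) a2@(0,2) a3@(0,0) a4@(1,0) | pheromone: 1 0 5 2 0 0 / 1 0 0 0 0 0 / 0 0 0 0 0 0 / 0 0 0 0 0 0
t=2: a0@(0,2) a1@(0,2) a2@(0,2) a3@(0,0) a4@(0,0) | pheromone: 2 0 7 1 0 0 / 0 0 0 0 0 0 / 0 0 0 0 0 0 / 0 0 0 0 0 0
t=3: a0@(0,2) a1@(0,2) a2@(0,2) a3@(0,0) a4@(0,0) | pheromone: 3 0 9 0 0 0 / 0 0 0 0 0 0 / 0 0 0 0 0 0 / 0 0 0 0 0 0
t=4: a0@(0,2) a1@(0,2) a2@(0,2) a3@(0,0) a4@(0,0) | pheromone: 4 0 11 0 0 0 / 0 0 0 0 0 0 / 0 0 0 0 0 0 / 0 0 0 0 0 0
t=5: a0@(0,2) a1@(0,2) a2@(0,2) a3@(0,0) a4@(0,0) | pheromone: 5 0 13 0 0 0 / 0 0 0 0 0 0 / 0 0 0 0 0 0 / 0 0 0 0 0 0
t=6: a0@(0,2) a1@(0,2) a2@(0,2) a3@(0,0) a4@(0,0) | pheromone: 6 0 15 0 0 0 / 0 0 0 0 0 0 / 0 0 0 0 0 0 / 0 0 0 0 0 0
t=7: a0@(0,2) a1@(0,2) a2@(0,2) a3@(0,0) a4@(0,0) | pheromone: 7 0 17 0 0 0 / 0 0 0 0 0 0 / 0 0 0 0 0 0 / 0 0 0 0 0 0
t=8: a0@(0,2) a1@(0,2) a2@(0,2) a3@(0,0) a4@(0,0) | pheromone: 8 0 19 0 0 0 / 0 0 0 0 0 0 / 0 0 0 0 0 0 / 0 0 0 0 0 0

F.F...
......
......
......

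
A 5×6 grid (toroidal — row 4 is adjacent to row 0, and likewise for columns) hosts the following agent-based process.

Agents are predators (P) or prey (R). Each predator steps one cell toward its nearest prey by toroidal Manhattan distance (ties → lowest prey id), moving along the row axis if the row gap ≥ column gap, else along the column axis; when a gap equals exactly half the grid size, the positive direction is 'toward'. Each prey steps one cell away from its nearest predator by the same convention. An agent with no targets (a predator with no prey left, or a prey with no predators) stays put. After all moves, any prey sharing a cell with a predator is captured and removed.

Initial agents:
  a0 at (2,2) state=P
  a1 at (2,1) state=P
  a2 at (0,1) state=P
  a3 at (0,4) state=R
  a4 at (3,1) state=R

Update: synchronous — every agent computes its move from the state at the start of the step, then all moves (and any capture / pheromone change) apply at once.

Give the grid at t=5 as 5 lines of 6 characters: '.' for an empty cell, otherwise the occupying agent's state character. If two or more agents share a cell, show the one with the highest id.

......
......
.PP...
......
...R..

t=1: a0@(3,2):P a1@(3,1):P a2@(4,1):P a3@(0,3):R
t=2: a0@(4,2):P a1@(4,1):P a2@(4,2):P a3@(1,3):R
t=3: a0@(0,2):P a1@(0,1):P a2@(0,2):P a3@(2,3):R
t=4: a0@(1,2):P a1@(1,1):P a2@(1,2):P a3@(3,3):R
t=5: a0@(2,2):P a1@(2,1):P a2@(2,2):P a3@(4,3):R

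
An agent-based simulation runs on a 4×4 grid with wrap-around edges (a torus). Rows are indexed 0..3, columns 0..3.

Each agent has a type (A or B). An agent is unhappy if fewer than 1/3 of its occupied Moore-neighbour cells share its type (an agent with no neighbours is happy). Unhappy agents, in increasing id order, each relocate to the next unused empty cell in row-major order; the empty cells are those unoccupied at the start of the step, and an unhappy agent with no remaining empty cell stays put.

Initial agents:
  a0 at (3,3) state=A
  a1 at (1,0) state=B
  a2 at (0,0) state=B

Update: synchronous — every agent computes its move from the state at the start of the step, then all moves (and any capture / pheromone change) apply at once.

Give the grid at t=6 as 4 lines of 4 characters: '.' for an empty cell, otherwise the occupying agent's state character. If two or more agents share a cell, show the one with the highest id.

t=1: a0@(0,1):A a1@(1,0):B a2@(0,0):B
t=2: a0@(0,2):A a1@(1,0):B a2@(0,0):B
t=3: (unchanged — steady state)

B.A.
B...
....
....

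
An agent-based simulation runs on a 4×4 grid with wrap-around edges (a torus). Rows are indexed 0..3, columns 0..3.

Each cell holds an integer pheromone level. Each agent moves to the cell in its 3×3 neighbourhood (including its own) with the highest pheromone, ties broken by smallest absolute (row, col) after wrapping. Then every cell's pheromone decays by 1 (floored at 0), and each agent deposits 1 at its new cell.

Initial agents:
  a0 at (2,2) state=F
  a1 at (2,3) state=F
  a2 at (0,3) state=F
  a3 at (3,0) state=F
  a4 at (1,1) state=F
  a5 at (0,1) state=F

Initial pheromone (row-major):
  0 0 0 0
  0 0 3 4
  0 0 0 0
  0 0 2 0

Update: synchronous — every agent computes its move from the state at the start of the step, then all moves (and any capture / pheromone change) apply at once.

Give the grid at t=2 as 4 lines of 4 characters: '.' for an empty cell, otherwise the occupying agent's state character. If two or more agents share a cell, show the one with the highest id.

....
...F
....
....

t=1: a0@(1,3) a1@(1,3) a2@(1,3) a3@(0,0) a4@(1,2) a5@(1,2) | pheromone: 1 0 0 0 / 0 0 4 6 / 0 0 0 0 / 0 0 1 0
t=2: a0@(1,3) a1@(1,3) a2@(1,3) a3@(1,3) a4@(1,3) a5@(1,3) | pheromone: 0 0 0 0 / 0 0 3 11 / 0 0 0 0 / 0 0 0 0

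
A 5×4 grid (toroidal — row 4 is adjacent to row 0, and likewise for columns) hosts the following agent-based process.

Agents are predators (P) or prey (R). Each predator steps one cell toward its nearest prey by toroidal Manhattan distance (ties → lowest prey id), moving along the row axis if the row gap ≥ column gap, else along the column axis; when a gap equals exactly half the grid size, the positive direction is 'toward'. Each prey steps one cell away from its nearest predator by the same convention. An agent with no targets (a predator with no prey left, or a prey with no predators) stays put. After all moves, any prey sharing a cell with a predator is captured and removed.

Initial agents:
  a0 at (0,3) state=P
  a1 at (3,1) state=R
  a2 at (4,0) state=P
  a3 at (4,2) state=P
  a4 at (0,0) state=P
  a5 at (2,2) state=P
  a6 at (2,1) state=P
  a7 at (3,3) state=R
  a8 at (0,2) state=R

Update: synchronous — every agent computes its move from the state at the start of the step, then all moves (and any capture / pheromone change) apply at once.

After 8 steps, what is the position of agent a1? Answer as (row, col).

t=1: a0@(0,2):P a1@(4,1):R a2@(3,0):P a3@(0,2):P a4@(0,1):P a5@(3,2):P a6@(3,1):P a7@(2,3):R
t=2: a0@(4,2):P a1@(3,1):R a2@(4,0):P a3@(4,2):P a4@(4,1):P a5@(4,2):P a6@(4,1):P a7@(1,3):R
t=3: a0@(3,2):P a1@(2,1):R a2@(3,0):P a3@(3,2):P a4@(3,1):P a5@(3,2):P a6@(3,1):P a7@(2,3):R
t=4: a0@(2,2):P a1@(1,1):R a2@(2,0):P a3@(2,2):P a4@(2,1):P a5@(2,2):P a6@(2,1):P a7@(1,3):R
t=5: a0@(1,2):P a1@(0,1):R a2@(1,0):P a3@(1,2):P a4@(1,1):P a5@(1,2):P a6@(1,1):P a7@(0,3):R
t=6: a0@(0,2):P a1@(4,1):R a2@(0,0):P a3@(0,2):P a4@(0,1):P a5@(0,2):P a6@(0,1):P a7@(4,3):R
t=7: a0@(4,2):P a1@(3,1):R a2@(4,0):P a3@(4,2):P a4@(4,1):P a5@(4,2):P a6@(4,1):P a7@(3,3):R
t=8: a0@(3,2):P a1@(2,1):R a2@(3,0):P a3@(3,2):P a4@(3,1):P a5@(3,2):P a6@(3,1):P a7@(2,3):R

(2, 1)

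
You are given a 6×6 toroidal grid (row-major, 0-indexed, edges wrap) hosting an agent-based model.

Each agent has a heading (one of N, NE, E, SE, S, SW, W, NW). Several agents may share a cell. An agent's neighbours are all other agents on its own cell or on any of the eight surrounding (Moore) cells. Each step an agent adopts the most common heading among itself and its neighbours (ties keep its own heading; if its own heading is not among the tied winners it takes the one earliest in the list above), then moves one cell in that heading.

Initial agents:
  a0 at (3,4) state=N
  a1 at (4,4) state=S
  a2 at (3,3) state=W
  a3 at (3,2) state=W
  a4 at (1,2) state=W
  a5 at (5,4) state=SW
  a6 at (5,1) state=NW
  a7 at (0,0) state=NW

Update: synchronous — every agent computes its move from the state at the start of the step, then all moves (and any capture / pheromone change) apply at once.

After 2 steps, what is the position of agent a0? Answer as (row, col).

(1, 4)

t=1: a0@(2,4):N a1@(5,4):S a2@(3,2):W a3@(3,1):W a4@(1,1):W a5@(0,3):SW a6@(4,0):NW a7@(5,5):NW
t=2: a0@(1,4):N a1@(0,4):S a2@(3,1):W a3@(3,0):W a4@(1,0):W a5@(1,2):SW a6@(3,5):NW a7@(4,4):NW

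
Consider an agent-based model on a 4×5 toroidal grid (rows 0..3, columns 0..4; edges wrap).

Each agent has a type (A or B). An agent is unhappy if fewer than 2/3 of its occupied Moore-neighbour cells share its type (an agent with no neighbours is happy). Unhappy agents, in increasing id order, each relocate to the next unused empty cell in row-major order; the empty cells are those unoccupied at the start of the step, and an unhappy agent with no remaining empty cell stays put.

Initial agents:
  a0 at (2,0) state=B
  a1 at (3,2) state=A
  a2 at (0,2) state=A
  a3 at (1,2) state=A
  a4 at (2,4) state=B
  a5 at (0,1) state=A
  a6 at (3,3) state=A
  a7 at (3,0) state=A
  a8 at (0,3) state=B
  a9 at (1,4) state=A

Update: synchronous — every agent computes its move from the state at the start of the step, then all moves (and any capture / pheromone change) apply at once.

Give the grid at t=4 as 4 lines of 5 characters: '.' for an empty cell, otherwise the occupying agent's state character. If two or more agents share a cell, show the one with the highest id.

t=1: a0@(0,0):B a1@(3,2):A a2@(0,2):A a3@(1,2):A a4@(0,4):B a5@(0,1):A a6@(1,0):A a7@(1,1):A a8@(1,3):B a9@(2,1):A
t=2: a0@(0,3):B a1@(3,2):A a2@(0,2):A a3@(1,2):A a4@(0,4):B a5@(0,1):A a6@(1,4):A a7@(1,1):A a8@(2,0):B a9@(2,1):A
t=3: a0@(0,0):B a1@(3,2):A a2@(0,2):A a3@(1,2):A a4@(1,0):B a5@(0,1):A a6@(1,3):A a7@(1,1):A a8@(2,2):B a9@(2,1):A
t=4: a0@(0,3):B a1@(3,2):A a2@(0,2):A a3@(1,2):A a4@(0,4):B a5@(0,1):A a6@(1,3):A a7@(1,4):A a8@(2,0):B a9@(2,3):A

.AABB
..AAA
B..A.
..A..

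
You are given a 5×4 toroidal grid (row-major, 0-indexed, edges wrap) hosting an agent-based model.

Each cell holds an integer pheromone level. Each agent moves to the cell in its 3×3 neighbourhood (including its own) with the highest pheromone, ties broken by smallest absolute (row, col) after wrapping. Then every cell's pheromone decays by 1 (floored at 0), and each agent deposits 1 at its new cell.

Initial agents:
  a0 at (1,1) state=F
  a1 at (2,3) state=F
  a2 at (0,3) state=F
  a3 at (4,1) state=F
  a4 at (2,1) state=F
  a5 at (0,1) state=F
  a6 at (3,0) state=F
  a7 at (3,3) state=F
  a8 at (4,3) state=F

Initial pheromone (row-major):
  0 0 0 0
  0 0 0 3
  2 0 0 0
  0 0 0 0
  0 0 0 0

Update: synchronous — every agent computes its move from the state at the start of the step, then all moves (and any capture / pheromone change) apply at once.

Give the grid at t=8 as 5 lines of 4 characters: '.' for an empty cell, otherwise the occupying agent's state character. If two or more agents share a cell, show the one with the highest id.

t=1: a0@(2,0) a1@(1,3) a2@(1,3) a3@(0,0) a4@(2,0) a5@(0,0) a6@(2,0) a7@(2,0) a8@(0,0) | pheromone: 3 0 0 0 / 0 0 0 4 / 5 0 0 0 / 0 0 0 0 / 0 0 0 0
t=2: a0@(2,0) a1@(2,0) a2@(2,0) a3@(1,3) a4@(2,0) a5@(1,3) a6@(2,0) a7@(2,0) a8@(1,3) | pheromone: 2 0 0 0 / 0 0 0 6 / 10 0 0 0 / 0 0 0 0 / 0 0 0 0
t=3: a0@(2,0) a1@(2,0) a2@(2,0) a3@(2,0) a4@(2,0) a5@(2,0) a6@(2,0) a7@(2,0) a8@(2,0) | pheromone: 1 0 0 0 / 0 0 0 5 / 18 0 0 0 / 0 0 0 0 / 0 0 0 0
t=4: a0@(2,0) a1@(2,0) a2@(2,0) a3@(2,0) a4@(2,0) a5@(2,0) a6@(2,0) a7@(2,0) a8@(2,0) | pheromone: 0 0 0 0 / 0 0 0 4 / 26 0 0 0 / 0 0 0 0 / 0 0 0 0
t=5: a0@(2,0) a1@(2,0) a2@(2,0) a3@(2,0) a4@(2,0) a5@(2,0) a6@(2,0) a7@(2,0) a8@(2,0) | pheromone: 0 0 0 0 / 0 0 0 3 / 34 0 0 0 / 0 0 0 0 / 0 0 0 0
t=6: a0@(2,0) a1@(2,0) a2@(2,0) a3@(2,0) a4@(2,0) a5@(2,0) a6@(2,0) a7@(2,0) a8@(2,0) | pheromone: 0 0 0 0 / 0 0 0 2 / 42 0 0 0 / 0 0 0 0 / 0 0 0 0
t=7: a0@(2,0) a1@(2,0) a2@(2,0) a3@(2,0) a4@(2,0) a5@(2,0) a6@(2,0) a7@(2,0) a8@(2,0) | pheromone: 0 0 0 0 / 0 0 0 1 / 50 0 0 0 / 0 0 0 0 / 0 0 0 0
t=8: a0@(2,0) a1@(2,0) a2@(2,0) a3@(2,0) a4@(2,0) a5@(2,0) a6@(2,0) a7@(2,0) a8@(2,0) | pheromone: 0 0 0 0 / 0 0 0 0 / 58 0 0 0 / 0 0 0 0 / 0 0 0 0

....
....
F...
....
....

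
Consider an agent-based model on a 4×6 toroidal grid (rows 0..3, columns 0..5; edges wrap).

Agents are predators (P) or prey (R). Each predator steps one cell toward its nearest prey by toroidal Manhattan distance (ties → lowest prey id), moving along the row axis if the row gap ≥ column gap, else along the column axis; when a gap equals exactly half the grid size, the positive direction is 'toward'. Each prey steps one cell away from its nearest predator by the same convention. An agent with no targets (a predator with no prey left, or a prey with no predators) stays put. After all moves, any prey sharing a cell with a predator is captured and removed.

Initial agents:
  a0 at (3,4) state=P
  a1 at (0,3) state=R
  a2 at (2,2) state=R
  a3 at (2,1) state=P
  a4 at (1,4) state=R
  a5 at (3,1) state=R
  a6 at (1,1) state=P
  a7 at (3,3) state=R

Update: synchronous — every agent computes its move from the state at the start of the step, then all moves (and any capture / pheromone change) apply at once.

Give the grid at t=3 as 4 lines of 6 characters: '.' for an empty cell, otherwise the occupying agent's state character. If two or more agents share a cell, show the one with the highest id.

t=1: a0@(3,3):P a1@(1,3):R a2@(2,3):R a3@(2,2):P a4@(0,4):R a5@(0,1):R a6@(2,1):P a7@(3,2):R
t=2: a0@(2,3):P a1@(0,3):R a2@(1,3):R a3@(2,3):P a4@(1,4):R a5@(3,1):R a6@(2,2):P a7@(3,1):R
t=3: a0@(1,3):P a1@(3,3):R a2@(0,3):R a3@(1,3):P a4@(0,4):R a5@(0,1):R a6@(1,2):P a7@(0,1):R

.R.RR.
..PP..
......
...R..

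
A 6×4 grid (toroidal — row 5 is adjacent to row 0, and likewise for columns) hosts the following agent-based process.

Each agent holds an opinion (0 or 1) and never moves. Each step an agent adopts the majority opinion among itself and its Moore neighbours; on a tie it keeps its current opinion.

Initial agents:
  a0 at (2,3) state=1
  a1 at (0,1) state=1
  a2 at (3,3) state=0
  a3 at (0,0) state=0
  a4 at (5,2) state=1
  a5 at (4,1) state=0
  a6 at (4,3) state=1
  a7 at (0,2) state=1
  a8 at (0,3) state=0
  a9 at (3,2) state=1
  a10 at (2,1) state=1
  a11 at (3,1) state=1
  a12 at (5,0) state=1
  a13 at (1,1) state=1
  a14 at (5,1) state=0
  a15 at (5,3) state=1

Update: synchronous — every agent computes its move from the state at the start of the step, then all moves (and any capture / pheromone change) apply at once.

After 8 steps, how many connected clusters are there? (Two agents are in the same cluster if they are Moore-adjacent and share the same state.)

t=1: a0@(2,3):1 a1@(0,1):1 a2@(3,3):1 a3@(0,0):1 a4@(5,2):1 a5@(4,1):1 a6@(4,3):1 a7@(0,2):1 a8@(0,3):1 a9@(3,2):1 a10@(2,1):1 a11@(3,1):1 a12@(5,0):1 a13@(1,1):1 a14@(5,1):1 a15@(5,3):1
t=2: (unchanged — steady state)

1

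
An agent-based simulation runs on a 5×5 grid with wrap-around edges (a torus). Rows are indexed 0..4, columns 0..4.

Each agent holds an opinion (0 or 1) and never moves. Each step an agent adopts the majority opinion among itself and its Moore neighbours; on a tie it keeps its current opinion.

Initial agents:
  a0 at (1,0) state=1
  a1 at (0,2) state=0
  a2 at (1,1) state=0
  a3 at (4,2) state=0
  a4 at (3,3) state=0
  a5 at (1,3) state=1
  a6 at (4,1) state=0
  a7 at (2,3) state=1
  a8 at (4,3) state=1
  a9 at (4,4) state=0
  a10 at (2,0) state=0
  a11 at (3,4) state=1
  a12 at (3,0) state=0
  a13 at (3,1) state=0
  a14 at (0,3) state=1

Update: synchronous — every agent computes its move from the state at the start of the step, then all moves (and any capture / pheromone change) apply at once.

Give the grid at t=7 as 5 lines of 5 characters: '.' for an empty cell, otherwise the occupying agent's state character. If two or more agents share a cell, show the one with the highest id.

t=1: a0@(1,0):0 a1@(0,2):0 a2@(1,1):0 a3@(4,2):0 a4@(3,3):0 a5@(1,3):1 a6@(4,1):0 a7@(2,3):1 a8@(4,3):0 a9@(4,4):0 a10@(2,0):0 a11@(3,4):0 a12@(3,0):0 a13@(3,1):0 a14@(0,3):1
t=2: a0@(1,0):0 a1@(0,2):0 a2@(1,1):0 a3@(4,2):0 a4@(3,3):0 a5@(1,3):1 a6@(4,1):0 a7@(2,3):1 a8@(4,3):0 a9@(4,4):0 a10@(2,0):0 a11@(3,4):0 a12@(3,0):0 a13@(3,1):0 a14@(0,3):0
t=3: (unchanged — steady state)

..00.
00.1.
0..1.
00.00
.0000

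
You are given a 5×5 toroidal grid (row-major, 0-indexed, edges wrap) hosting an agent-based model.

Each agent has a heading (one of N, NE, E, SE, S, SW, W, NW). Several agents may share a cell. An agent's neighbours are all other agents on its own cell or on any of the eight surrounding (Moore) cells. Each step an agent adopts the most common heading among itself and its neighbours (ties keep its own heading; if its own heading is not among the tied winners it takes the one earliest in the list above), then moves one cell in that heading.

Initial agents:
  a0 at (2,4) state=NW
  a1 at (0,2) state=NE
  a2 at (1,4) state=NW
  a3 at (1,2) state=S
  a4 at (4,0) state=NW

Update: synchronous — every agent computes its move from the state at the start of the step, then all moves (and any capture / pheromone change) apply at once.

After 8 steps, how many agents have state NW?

5

t=1: a0@(1,3):NW a1@(4,3):NE a2@(0,3):NW a3@(2,2):S a4@(3,4):NW
t=2: a0@(0,2):NW a1@(3,2):NW a2@(4,2):NW a3@(3,2):S a4@(2,3):NW
t=3: a0@(4,1):NW a1@(2,1):NW a2@(3,1):NW a3@(2,1):NW a4@(1,2):NW
t=4: a0@(3,0):NW a1@(1,0):NW a2@(2,0):NW a3@(1,0):NW a4@(0,1):NW
t=5: a0@(2,4):NW a1@(0,4):NW a2@(1,4):NW a3@(0,4):NW a4@(4,0):NW
t=6: a0@(1,3):NW a1@(4,3):NW a2@(0,3):NW a3@(4,3):NW a4@(3,4):NW
t=7: a0@(0,2):NW a1@(3,2):NW a2@(4,2):NW a3@(3,2):NW a4@(2,3):NW
t=8: a0@(4,1):NW a1@(2,1):NW a2@(3,1):NW a3@(2,1):NW a4@(1,2):NW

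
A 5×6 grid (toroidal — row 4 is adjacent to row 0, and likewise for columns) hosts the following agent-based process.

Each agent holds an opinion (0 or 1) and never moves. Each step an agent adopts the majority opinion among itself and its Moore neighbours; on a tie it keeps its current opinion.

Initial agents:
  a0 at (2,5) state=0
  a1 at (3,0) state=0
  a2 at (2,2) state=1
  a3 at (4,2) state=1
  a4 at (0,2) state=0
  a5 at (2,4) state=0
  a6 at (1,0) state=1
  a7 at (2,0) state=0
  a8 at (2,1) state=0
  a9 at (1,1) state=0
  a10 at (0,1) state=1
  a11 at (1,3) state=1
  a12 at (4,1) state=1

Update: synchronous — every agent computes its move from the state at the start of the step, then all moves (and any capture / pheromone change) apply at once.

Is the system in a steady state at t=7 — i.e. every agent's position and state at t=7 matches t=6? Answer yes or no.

yes

t=1: a0@(2,5):0 a1@(3,0):0 a2@(2,2):1 a3@(4,2):1 a4@(0,2):1 a5@(2,4):0 a6@(1,0):0 a7@(2,0):0 a8@(2,1):0 a9@(1,1):0 a10@(0,1):1 a11@(1,3):1 a12@(4,1):1
t=2: (unchanged — steady state)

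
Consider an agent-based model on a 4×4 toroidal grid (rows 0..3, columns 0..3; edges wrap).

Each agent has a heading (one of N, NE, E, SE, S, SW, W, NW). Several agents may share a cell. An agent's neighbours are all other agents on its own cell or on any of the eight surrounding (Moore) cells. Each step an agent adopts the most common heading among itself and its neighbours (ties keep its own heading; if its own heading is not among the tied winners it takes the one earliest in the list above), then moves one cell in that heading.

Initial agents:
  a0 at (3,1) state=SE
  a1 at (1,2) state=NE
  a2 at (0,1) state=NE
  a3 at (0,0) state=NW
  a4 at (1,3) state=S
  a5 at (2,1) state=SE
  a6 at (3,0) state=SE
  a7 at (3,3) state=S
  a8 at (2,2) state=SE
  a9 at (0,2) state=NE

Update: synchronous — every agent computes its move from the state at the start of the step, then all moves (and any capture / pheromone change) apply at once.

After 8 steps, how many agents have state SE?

t=1: a0@(0,2):SE a1@(0,3):NE a2@(3,2):NE a3@(1,1):SE a4@(0,0):NE a5@(3,2):SE a6@(0,1):SE a7@(0,0):SE a8@(3,3):SE a9@(3,3):NE
t=2: a0@(1,3):SE a1@(3,0):NE a2@(0,3):SE a3@(2,2):SE a4@(1,1):SE a5@(0,3):SE a6@(1,2):SE a7@(1,1):SE a8@(0,0):SE a9@(2,0):NE
t=3: a0@(2,0):SE a1@(0,1):SE a2@(1,0):SE a3@(3,3):SE a4@(2,2):SE a5@(1,0):SE a6@(2,3):SE a7@(2,2):SE a8@(1,1):SE a9@(3,1):SE
t=4: a0@(3,1):SE a1@(1,2):SE a2@(2,1):SE a3@(0,0):SE a4@(3,3):SE a5@(2,1):SE a6@(3,0):SE a7@(3,3):SE a8@(2,2):SE a9@(0,2):SE
t=5: a0@(0,2):SE a1@(2,3):SE a2@(3,2):SE a3@(1,1):SE a4@(0,0):SE a5@(3,2):SE a6@(0,1):SE a7@(0,0):SE a8@(3,3):SE a9@(1,3):SE
t=6: a0@(1,3):SE a1@(3,0):SE a2@(0,3):SE a3@(2,2):SE a4@(1,1):SE a5@(0,3):SE a6@(1,2):SE a7@(1,1):SE a8@(0,0):SE a9@(2,0):SE
t=7: a0@(2,0):SE a1@(0,1):SE a2@(1,0):SE a3@(3,3):SE a4@(2,2):SE a5@(1,0):SE a6@(2,3):SE a7@(2,2):SE a8@(1,1):SE a9@(3,1):SE
t=8: a0@(3,1):SE a1@(1,2):SE a2@(2,1):SE a3@(0,0):SE a4@(3,3):SE a5@(2,1):SE a6@(3,0):SE a7@(3,3):SE a8@(2,2):SE a9@(0,2):SE

10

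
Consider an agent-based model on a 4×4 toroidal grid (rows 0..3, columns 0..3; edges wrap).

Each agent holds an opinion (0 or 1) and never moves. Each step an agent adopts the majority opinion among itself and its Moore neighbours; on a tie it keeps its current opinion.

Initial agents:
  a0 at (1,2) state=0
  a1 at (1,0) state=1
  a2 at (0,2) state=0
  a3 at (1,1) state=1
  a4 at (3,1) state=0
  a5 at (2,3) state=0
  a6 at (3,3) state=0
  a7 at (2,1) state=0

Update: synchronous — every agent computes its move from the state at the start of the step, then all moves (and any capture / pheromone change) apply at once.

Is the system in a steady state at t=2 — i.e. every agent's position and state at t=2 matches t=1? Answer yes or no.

no

t=1: a0@(1,2):0 a1@(1,0):1 a2@(0,2):0 a3@(1,1):0 a4@(3,1):0 a5@(2,3):0 a6@(3,3):0 a7@(2,1):0
t=2: a0@(1,2):0 a1@(1,0):0 a2@(0,2):0 a3@(1,1):0 a4@(3,1):0 a5@(2,3):0 a6@(3,3):0 a7@(2,1):0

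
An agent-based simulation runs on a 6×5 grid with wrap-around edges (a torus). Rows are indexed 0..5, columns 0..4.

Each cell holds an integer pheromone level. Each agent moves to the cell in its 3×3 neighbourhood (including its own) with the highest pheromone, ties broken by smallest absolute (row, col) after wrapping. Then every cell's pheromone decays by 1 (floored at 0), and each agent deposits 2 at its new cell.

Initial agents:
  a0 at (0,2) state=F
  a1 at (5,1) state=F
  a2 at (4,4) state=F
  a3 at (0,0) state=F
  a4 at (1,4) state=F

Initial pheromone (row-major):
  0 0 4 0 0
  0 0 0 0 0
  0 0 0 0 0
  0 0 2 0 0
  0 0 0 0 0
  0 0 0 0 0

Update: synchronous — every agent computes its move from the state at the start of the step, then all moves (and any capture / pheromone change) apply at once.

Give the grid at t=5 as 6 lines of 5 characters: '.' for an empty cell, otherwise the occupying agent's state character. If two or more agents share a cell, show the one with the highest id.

t=1: a0@(0,2) a1@(0,2) a2@(3,0) a3@(0,0) a4@(0,0) | pheromone: 4 0 7 0 0 / 0 0 0 0 0 / 0 0 0 0 0 / 2 0 1 0 0 / 0 0 0 0 0 / 0 0 0 0 0
t=2: a0@(0,2) a1@(0,2) a2@(3,0) a3@(0,0) a4@(0,0) | pheromone: 7 0 10 0 0 / 0 0 0 0 0 / 0 0 0 0 0 / 3 0 0 0 0 / 0 0 0 0 0 / 0 0 0 0 0
t=3: a0@(0,2) a1@(0,2) a2@(3,0) a3@(0,0) a4@(0,0) | pheromone: 10 0 13 0 0 / 0 0 0 0 0 / 0 0 0 0 0 / 4 0 0 0 0 / 0 0 0 0 0 / 0 0 0 0 0
t=4: a0@(0,2) a1@(0,2) a2@(3,0) a3@(0,0) a4@(0,0) | pheromone: 13 0 16 0 0 / 0 0 0 0 0 / 0 0 0 0 0 / 5 0 0 0 0 / 0 0 0 0 0 / 0 0 0 0 0
t=5: a0@(0,2) a1@(0,2) a2@(3,0) a3@(0,0) a4@(0,0) | pheromone: 16 0 19 0 0 / 0 0 0 0 0 / 0 0 0 0 0 / 6 0 0 0 0 / 0 0 0 0 0 / 0 0 0 0 0

F.F..
.....
.....
F....
.....
.....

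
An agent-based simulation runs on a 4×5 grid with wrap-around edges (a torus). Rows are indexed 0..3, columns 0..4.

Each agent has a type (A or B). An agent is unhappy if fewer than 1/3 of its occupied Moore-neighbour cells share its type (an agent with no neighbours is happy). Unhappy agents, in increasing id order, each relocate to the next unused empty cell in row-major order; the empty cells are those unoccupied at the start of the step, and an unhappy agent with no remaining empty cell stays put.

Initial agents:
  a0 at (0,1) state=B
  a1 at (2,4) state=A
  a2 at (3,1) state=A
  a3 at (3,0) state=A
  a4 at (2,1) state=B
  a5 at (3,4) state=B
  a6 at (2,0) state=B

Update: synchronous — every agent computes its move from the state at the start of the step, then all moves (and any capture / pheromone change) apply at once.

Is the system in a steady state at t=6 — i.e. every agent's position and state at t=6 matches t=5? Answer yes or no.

t=1: a0@(0,0):B a1@(2,4):A a2@(0,2):A a3@(3,0):A a4@(2,1):B a5@(3,4):B a6@(2,0):B
t=2: a0@(0,0):B a1@(2,4):A a2@(0,2):A a3@(0,1):A a4@(2,1):B a5@(3,4):B a6@(2,0):B
t=3: a0@(0,0):B a1@(0,3):A a2@(0,2):A a3@(0,1):A a4@(2,1):B a5@(3,4):B a6@(2,0):B
t=4: (unchanged — steady state)

yes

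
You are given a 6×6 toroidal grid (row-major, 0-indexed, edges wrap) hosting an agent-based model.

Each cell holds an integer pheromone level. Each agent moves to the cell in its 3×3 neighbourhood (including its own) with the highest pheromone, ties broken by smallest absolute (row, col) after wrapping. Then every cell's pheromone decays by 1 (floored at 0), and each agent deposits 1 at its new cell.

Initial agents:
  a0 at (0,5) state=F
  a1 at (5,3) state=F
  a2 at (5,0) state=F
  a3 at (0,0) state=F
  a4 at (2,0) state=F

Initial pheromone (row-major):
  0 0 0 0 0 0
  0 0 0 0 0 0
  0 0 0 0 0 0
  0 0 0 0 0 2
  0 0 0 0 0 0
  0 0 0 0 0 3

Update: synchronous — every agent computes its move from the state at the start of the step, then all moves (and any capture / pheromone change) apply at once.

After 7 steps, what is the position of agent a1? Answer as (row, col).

t=1: a0@(5,5) a1@(0,2) a2@(5,5) a3@(5,5) a4@(3,5) | pheromone: 0 0 1 0 0 0 / 0 0 0 0 0 0 / 0 0 0 0 0 0 / 0 0 0 0 0 2 / 0 0 0 0 0 0 / 0 0 0 0 0 5
t=2: a0@(5,5) a1@(0,2) a2@(5,5) a3@(5,5) a4@(3,5) | pheromone: 0 0 1 0 0 0 / 0 0 0 0 0 0 / 0 0 0 0 0 0 / 0 0 0 0 0 2 / 0 0 0 0 0 0 / 0 0 0 0 0 7
t=3: a0@(5,5) a1@(0,2) a2@(5,5) a3@(5,5) a4@(3,5) | pheromone: 0 0 1 0 0 0 / 0 0 0 0 0 0 / 0 0 0 0 0 0 / 0 0 0 0 0 2 / 0 0 0 0 0 0 / 0 0 0 0 0 9
t=4: a0@(5,5) a1@(0,2) a2@(5,5) a3@(5,5) a4@(3,5) | pheromone: 0 0 1 0 0 0 / 0 0 0 0 0 0 / 0 0 0 0 0 0 / 0 0 0 0 0 2 / 0 0 0 0 0 0 / 0 0 0 0 0 11
t=5: a0@(5,5) a1@(0,2) a2@(5,5) a3@(5,5) a4@(3,5) | pheromone: 0 0 1 0 0 0 / 0 0 0 0 0 0 / 0 0 0 0 0 0 / 0 0 0 0 0 2 / 0 0 0 0 0 0 / 0 0 0 0 0 13
t=6: a0@(5,5) a1@(0,2) a2@(5,5) a3@(5,5) a4@(3,5) | pheromone: 0 0 1 0 0 0 / 0 0 0 0 0 0 / 0 0 0 0 0 0 / 0 0 0 0 0 2 / 0 0 0 0 0 0 / 0 0 0 0 0 15
t=7: a0@(5,5) a1@(0,2) a2@(5,5) a3@(5,5) a4@(3,5) | pheromone: 0 0 1 0 0 0 / 0 0 0 0 0 0 / 0 0 0 0 0 0 / 0 0 0 0 0 2 / 0 0 0 0 0 0 / 0 0 0 0 0 17

(0, 2)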